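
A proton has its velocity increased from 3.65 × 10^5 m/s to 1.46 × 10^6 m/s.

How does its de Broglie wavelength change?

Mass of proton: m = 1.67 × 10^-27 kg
The wavelength decreases by a factor of 4.

Using λ = h/(mv):

Initial wavelength: λ₁ = h/(mv₁) = 1.09 × 10^-12 m
Final wavelength: λ₂ = h/(mv₂) = 2.72 × 10^-13 m

Since λ ∝ 1/v, when velocity increases by a factor of 4, the wavelength decreases by a factor of 4.

λ₂/λ₁ = v₁/v₂ = 1/4

The wavelength decreases by a factor of 4.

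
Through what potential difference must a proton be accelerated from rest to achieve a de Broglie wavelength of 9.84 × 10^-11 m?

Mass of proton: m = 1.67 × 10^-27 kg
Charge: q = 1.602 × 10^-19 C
8.47 × 10^-2 V

From λ = h/√(2mqV), we solve for V:

λ² = h²/(2mqV)
V = h²/(2mqλ²)
V = (6.626 × 10^-34 J·s)² / (2 × 1.67 × 10^-27 kg × 1.602 × 10^-19 C × (9.84 × 10^-11 m)²)
V = 8.47 × 10^-2 V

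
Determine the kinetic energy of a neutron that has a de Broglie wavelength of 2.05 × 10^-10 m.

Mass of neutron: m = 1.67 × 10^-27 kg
3.13 × 10^-21 J (or 0.0195 eV)

From λ = h/√(2mKE), we solve for KE:

λ² = h²/(2mKE)
KE = h²/(2mλ²)
KE = (6.626 × 10^-34 J·s)² / (2 × 1.67 × 10^-27 kg × (2.05 × 10^-10 m)²)
KE = 3.13 × 10^-21 J
KE = 0.0195 eV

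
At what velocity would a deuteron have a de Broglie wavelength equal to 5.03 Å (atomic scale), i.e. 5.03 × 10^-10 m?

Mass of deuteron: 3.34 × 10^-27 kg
3.94 × 10^2 m/s

From λ = h/(mv), solve for v:

v = h/(mλ)
v = (6.626 × 10^-34 J·s) / (3.34 × 10^-27 kg × 5.03 × 10^-10 m)
v = 3.94 × 10^2 m/s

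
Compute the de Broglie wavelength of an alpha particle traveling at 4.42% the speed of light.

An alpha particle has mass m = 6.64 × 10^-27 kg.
7.53 × 10^-15 m

Using the de Broglie relation λ = h/(mv):

v = 4.42% × c = 1.325 × 10^7 m/s

λ = h/(mv)
λ = (6.626 × 10^-34 J·s) / (6.64 × 10^-27 kg × 1.325 × 10^7 m/s)
λ = 7.53 × 10^-15 m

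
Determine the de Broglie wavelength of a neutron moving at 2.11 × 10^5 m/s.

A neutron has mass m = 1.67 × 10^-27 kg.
1.88 × 10^-12 m

Using the de Broglie relation λ = h/(mv):

λ = h/(mv)
λ = (6.626 × 10^-34 J·s) / (1.67 × 10^-27 kg × 2.11 × 10^5 m/s)
λ = 1.88 × 10^-12 m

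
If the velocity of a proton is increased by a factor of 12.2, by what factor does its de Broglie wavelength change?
The wavelength decreases by a factor of 12.2.

From λ = h/(mv), the wavelength is inversely proportional to velocity:

λ ∝ 1/v

If v → 12.2v, then λ → λ/12.2

When velocity is increased by a factor of 12.2, the wavelength decreases by a factor of 12.2.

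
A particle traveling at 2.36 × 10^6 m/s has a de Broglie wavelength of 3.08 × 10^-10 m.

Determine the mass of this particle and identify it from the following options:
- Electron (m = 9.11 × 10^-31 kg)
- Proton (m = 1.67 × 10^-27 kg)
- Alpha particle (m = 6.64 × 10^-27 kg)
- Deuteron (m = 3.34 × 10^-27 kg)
The particle is an electron.

From λ = h/(mv), solve for mass:

m = h/(λv)
m = (6.626 × 10^-34 J·s) / (3.08 × 10^-10 m × 2.36 × 10^6 m/s)
m = 9.12 × 10^-31 kg

Comparing with the listed masses, this is closest to an electron.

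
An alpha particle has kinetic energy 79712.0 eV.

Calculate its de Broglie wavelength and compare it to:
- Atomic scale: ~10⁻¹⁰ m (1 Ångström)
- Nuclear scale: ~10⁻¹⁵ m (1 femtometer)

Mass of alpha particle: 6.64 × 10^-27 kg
λ = 5.09 × 10^-14 m, which is between nuclear and atomic scales.

Using λ = h/√(2mKE):

KE = 79712.0 eV = 1.277 × 10^-14 J

λ = h/√(2mKE)
λ = (6.626 × 10^-34 J·s) / √(2 × 6.64 × 10^-27 kg × 1.277 × 10^-14 J)
λ = 5.09 × 10^-14 m

Comparison:
- Atomic scale (10⁻¹⁰ m): λ is 0.00051× this size
- Nuclear scale (10⁻¹⁵ m): λ is 51× this size

The wavelength is between nuclear and atomic scales.

This wavelength is appropriate for probing atomic structure but too large for nuclear physics experiments.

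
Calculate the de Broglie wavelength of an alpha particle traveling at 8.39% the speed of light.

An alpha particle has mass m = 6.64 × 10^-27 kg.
3.97 × 10^-15 m

Using the de Broglie relation λ = h/(mv):

v = 8.39% × c = 2.515 × 10^7 m/s

λ = h/(mv)
λ = (6.626 × 10^-34 J·s) / (6.64 × 10^-27 kg × 2.515 × 10^7 m/s)
λ = 3.97 × 10^-15 m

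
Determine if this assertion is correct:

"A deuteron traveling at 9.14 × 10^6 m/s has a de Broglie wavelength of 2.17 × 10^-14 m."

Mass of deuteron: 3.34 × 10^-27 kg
True

The claim is correct.

Using λ = h/(mv):
λ = (6.626 × 10^-34 J·s) / (3.34 × 10^-27 kg × 9.14 × 10^6 m/s)
λ = 2.17 × 10^-14 m

This matches the claimed value.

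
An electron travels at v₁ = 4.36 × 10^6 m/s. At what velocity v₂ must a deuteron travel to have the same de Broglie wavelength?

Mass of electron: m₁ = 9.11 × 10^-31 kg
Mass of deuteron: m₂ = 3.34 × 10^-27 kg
v₂ = 1.19 × 10^3 m/s

For equal de Broglie wavelengths: λ₁ = λ₂

h/(m₁v₁) = h/(m₂v₂)
m₁v₁ = m₂v₂
v₂ = v₁ · (m₁/m₂)

v₂ = 4.36 × 10^6 m/s × (9.11 × 10^-31 kg / 3.34 × 10^-27 kg)
v₂ = 1.19 × 10^3 m/s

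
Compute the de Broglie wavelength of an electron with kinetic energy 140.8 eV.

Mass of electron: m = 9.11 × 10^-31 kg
1.03 × 10^-10 m

Using λ = h/√(2mKE):

First convert KE to Joules: KE = 140.8 eV = 2.256 × 10^-17 J

λ = h/√(2mKE)
λ = (6.626 × 10^-34 J·s) / √(2 × 9.11 × 10^-31 kg × 2.256 × 10^-17 J)
λ = 1.03 × 10^-10 m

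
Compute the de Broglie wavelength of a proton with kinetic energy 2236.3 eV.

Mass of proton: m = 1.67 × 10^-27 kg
6.06 × 10^-13 m

Using λ = h/√(2mKE):

First convert KE to Joules: KE = 2236.3 eV = 3.583 × 10^-16 J

λ = h/√(2mKE)
λ = (6.626 × 10^-34 J·s) / √(2 × 1.67 × 10^-27 kg × 3.583 × 10^-16 J)
λ = 6.06 × 10^-13 m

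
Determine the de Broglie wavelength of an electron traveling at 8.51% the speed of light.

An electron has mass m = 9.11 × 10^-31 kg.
2.85 × 10^-11 m

Using the de Broglie relation λ = h/(mv):

v = 8.51% × c = 2.551 × 10^7 m/s

λ = h/(mv)
λ = (6.626 × 10^-34 J·s) / (9.11 × 10^-31 kg × 2.551 × 10^7 m/s)
λ = 2.85 × 10^-11 m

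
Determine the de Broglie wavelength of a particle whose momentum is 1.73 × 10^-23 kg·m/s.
3.83 × 10^-11 m

Using the de Broglie relation λ = h/p:

λ = h/p
λ = (6.626 × 10^-34 J·s) / (1.73 × 10^-23 kg·m/s)
λ = 3.83 × 10^-11 m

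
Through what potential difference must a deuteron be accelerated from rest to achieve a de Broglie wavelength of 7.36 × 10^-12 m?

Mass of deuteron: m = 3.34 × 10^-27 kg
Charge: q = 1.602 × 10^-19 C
7.57 V

From λ = h/√(2mqV), we solve for V:

λ² = h²/(2mqV)
V = h²/(2mqλ²)
V = (6.626 × 10^-34 J·s)² / (2 × 3.34 × 10^-27 kg × 1.602 × 10^-19 C × (7.36 × 10^-12 m)²)
V = 7.57 V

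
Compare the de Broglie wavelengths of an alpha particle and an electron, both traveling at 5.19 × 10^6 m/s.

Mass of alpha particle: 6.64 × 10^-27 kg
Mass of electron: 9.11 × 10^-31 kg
The electron has the longer wavelength.

Using λ = h/(mv), since both particles have the same velocity, the wavelength depends only on mass.

For alpha particle: λ₁ = h/(m₁v) = 1.92 × 10^-14 m
For electron: λ₂ = h/(m₂v) = 1.40 × 10^-10 m

Since λ ∝ 1/m at constant velocity, the lighter particle has the longer wavelength.

The electron has the longer de Broglie wavelength.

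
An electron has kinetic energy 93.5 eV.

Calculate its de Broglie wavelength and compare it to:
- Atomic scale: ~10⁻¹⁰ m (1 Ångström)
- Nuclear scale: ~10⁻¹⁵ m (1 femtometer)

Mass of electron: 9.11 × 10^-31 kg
λ = 1.27 × 10^-10 m, which is larger than typical atomic dimensions (~1 Å).

Using λ = h/√(2mKE):

KE = 93.5 eV = 1.498 × 10^-17 J

λ = h/√(2mKE)
λ = (6.626 × 10^-34 J·s) / √(2 × 9.11 × 10^-31 kg × 1.498 × 10^-17 J)
λ = 1.27 × 10^-10 m

Comparison:
- Atomic scale (10⁻¹⁰ m): λ is 1.3× this size
- Nuclear scale (10⁻¹⁵ m): λ is 1.3e+05× this size

The wavelength is larger than typical atomic dimensions (~1 Å).

This wavelength is significant for atomic-scale phenomena like electron diffraction from crystal lattices.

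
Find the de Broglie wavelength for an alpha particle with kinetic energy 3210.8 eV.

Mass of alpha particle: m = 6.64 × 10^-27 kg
2.54 × 10^-13 m

Using λ = h/√(2mKE):

First convert KE to Joules: KE = 3210.8 eV = 5.144 × 10^-16 J

λ = h/√(2mKE)
λ = (6.626 × 10^-34 J·s) / √(2 × 6.64 × 10^-27 kg × 5.144 × 10^-16 J)
λ = 2.54 × 10^-13 m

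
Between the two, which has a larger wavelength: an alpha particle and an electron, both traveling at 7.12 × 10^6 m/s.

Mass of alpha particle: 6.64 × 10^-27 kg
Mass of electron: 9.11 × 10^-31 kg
The electron has the longer wavelength.

Using λ = h/(mv), since both particles have the same velocity, the wavelength depends only on mass.

For alpha particle: λ₁ = h/(m₁v) = 1.40 × 10^-14 m
For electron: λ₂ = h/(m₂v) = 1.02 × 10^-10 m

Since λ ∝ 1/m at constant velocity, the lighter particle has the longer wavelength.

The electron has the longer de Broglie wavelength.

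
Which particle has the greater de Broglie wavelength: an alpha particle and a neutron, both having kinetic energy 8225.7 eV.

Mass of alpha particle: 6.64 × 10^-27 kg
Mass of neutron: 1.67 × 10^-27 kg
The neutron has the longer wavelength.

Using λ = h/√(2mKE):

For alpha particle: λ₁ = h/√(2m₁KE) = 1.58 × 10^-13 m
For neutron: λ₂ = h/√(2m₂KE) = 3.16 × 10^-13 m

Since λ ∝ 1/√m at constant kinetic energy, the lighter particle has the longer wavelength.

The neutron has the longer de Broglie wavelength.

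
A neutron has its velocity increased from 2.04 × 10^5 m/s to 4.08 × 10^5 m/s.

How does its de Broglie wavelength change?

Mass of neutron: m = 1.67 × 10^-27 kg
The wavelength decreases by a factor of 2.

Using λ = h/(mv):

Initial wavelength: λ₁ = h/(mv₁) = 1.94 × 10^-12 m
Final wavelength: λ₂ = h/(mv₂) = 9.72 × 10^-13 m

Since λ ∝ 1/v, when velocity increases by a factor of 2, the wavelength decreases by a factor of 2.

λ₂/λ₁ = v₁/v₂ = 1/2

The wavelength decreases by a factor of 2.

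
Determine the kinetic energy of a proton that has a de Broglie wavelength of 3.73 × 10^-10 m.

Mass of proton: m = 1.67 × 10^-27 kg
9.45 × 10^-22 J (or 5.90 × 10^-3 eV)

From λ = h/√(2mKE), we solve for KE:

λ² = h²/(2mKE)
KE = h²/(2mλ²)
KE = (6.626 × 10^-34 J·s)² / (2 × 1.67 × 10^-27 kg × (3.73 × 10^-10 m)²)
KE = 9.45 × 10^-22 J
KE = 5.90 × 10^-3 eV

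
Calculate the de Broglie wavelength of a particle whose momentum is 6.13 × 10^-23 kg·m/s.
1.08 × 10^-11 m

Using the de Broglie relation λ = h/p:

λ = h/p
λ = (6.626 × 10^-34 J·s) / (6.13 × 10^-23 kg·m/s)
λ = 1.08 × 10^-11 m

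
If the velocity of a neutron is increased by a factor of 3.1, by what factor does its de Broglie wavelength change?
The wavelength decreases by a factor of 3.1.

From λ = h/(mv), the wavelength is inversely proportional to velocity:

λ ∝ 1/v

If v → 3.1v, then λ → λ/3.1

When velocity is increased by a factor of 3.1, the wavelength decreases by a factor of 3.1.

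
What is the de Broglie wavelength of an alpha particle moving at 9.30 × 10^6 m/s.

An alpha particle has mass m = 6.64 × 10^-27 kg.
1.07 × 10^-14 m

Using the de Broglie relation λ = h/(mv):

λ = h/(mv)
λ = (6.626 × 10^-34 J·s) / (6.64 × 10^-27 kg × 9.30 × 10^6 m/s)
λ = 1.07 × 10^-14 m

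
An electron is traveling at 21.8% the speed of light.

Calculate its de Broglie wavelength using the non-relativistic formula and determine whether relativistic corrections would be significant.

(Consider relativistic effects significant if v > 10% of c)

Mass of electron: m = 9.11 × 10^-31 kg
Yes, relativistic corrections are needed.

Using the non-relativistic de Broglie formula λ = h/(mv):

v = 21.8% × c = 6.535 × 10^7 m/s

λ = h/(mv)
λ = (6.626 × 10^-34 J·s) / (9.11 × 10^-31 kg × 6.535 × 10^7 m/s)
λ = 1.11 × 10^-11 m

Since v = 21.8% of c > 10% of c, relativistic corrections ARE significant and the actual wavelength would differ from this non-relativistic estimate.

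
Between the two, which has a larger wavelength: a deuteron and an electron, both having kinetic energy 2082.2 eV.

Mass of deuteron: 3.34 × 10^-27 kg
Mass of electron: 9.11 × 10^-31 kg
The electron has the longer wavelength.

Using λ = h/√(2mKE):

For deuteron: λ₁ = h/√(2m₁KE) = 4.44 × 10^-13 m
For electron: λ₂ = h/√(2m₂KE) = 2.69 × 10^-11 m

Since λ ∝ 1/√m at constant kinetic energy, the lighter particle has the longer wavelength.

The electron has the longer de Broglie wavelength.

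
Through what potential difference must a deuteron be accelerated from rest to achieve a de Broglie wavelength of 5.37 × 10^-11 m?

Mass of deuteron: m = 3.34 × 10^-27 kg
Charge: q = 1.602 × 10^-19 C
1.42 × 10^-1 V

From λ = h/√(2mqV), we solve for V:

λ² = h²/(2mqV)
V = h²/(2mqλ²)
V = (6.626 × 10^-34 J·s)² / (2 × 3.34 × 10^-27 kg × 1.602 × 10^-19 C × (5.37 × 10^-11 m)²)
V = 1.42 × 10^-1 V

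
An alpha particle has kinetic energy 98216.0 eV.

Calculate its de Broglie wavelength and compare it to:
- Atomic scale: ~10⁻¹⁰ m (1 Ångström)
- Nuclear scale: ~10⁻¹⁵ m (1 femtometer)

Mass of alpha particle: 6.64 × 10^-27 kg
λ = 4.58 × 10^-14 m, which is between nuclear and atomic scales.

Using λ = h/√(2mKE):

KE = 98216.0 eV = 1.574 × 10^-14 J

λ = h/√(2mKE)
λ = (6.626 × 10^-34 J·s) / √(2 × 6.64 × 10^-27 kg × 1.574 × 10^-14 J)
λ = 4.58 × 10^-14 m

Comparison:
- Atomic scale (10⁻¹⁰ m): λ is 0.00046× this size
- Nuclear scale (10⁻¹⁵ m): λ is 46× this size

The wavelength is between nuclear and atomic scales.

This wavelength is appropriate for probing atomic structure but too large for nuclear physics experiments.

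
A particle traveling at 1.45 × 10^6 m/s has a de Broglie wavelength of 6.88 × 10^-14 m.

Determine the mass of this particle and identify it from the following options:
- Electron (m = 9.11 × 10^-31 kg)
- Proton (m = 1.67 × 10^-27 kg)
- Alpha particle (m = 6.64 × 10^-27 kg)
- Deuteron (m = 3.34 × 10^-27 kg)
The particle is an alpha particle.

From λ = h/(mv), solve for mass:

m = h/(λv)
m = (6.626 × 10^-34 J·s) / (6.88 × 10^-14 m × 1.45 × 10^6 m/s)
m = 6.64 × 10^-27 kg

Comparing with the listed masses, this is closest to an alpha particle.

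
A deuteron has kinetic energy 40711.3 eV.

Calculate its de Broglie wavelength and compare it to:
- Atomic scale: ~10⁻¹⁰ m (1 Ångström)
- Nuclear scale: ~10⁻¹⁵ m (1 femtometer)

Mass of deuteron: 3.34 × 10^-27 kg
λ = 1.00 × 10^-13 m, which is between nuclear and atomic scales.

Using λ = h/√(2mKE):

KE = 40711.3 eV = 6.523 × 10^-15 J

λ = h/√(2mKE)
λ = (6.626 × 10^-34 J·s) / √(2 × 3.34 × 10^-27 kg × 6.523 × 10^-15 J)
λ = 1.00 × 10^-13 m

Comparison:
- Atomic scale (10⁻¹⁰ m): λ is 0.001× this size
- Nuclear scale (10⁻¹⁵ m): λ is 1e+02× this size

The wavelength is between nuclear and atomic scales.

This wavelength is appropriate for probing atomic structure but too large for nuclear physics experiments.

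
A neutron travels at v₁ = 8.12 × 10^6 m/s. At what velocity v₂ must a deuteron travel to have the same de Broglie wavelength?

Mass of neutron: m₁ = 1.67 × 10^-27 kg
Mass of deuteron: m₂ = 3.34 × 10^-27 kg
v₂ = 4.06 × 10^6 m/s

For equal de Broglie wavelengths: λ₁ = λ₂

h/(m₁v₁) = h/(m₂v₂)
m₁v₁ = m₂v₂
v₂ = v₁ · (m₁/m₂)

v₂ = 8.12 × 10^6 m/s × (1.67 × 10^-27 kg / 3.34 × 10^-27 kg)
v₂ = 4.06 × 10^6 m/s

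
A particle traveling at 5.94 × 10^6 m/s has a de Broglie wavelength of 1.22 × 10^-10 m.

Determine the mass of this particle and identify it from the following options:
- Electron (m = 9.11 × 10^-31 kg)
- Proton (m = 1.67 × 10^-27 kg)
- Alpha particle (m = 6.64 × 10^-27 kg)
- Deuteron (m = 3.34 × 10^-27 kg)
The particle is an electron.

From λ = h/(mv), solve for mass:

m = h/(λv)
m = (6.626 × 10^-34 J·s) / (1.22 × 10^-10 m × 5.94 × 10^6 m/s)
m = 9.14 × 10^-31 kg

Comparing with the listed masses, this is closest to an electron.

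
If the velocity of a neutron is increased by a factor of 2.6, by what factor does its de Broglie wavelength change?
The wavelength decreases by a factor of 2.6.

From λ = h/(mv), the wavelength is inversely proportional to velocity:

λ ∝ 1/v

If v → 2.6v, then λ → λ/2.6

When velocity is increased by a factor of 2.6, the wavelength decreases by a factor of 2.6.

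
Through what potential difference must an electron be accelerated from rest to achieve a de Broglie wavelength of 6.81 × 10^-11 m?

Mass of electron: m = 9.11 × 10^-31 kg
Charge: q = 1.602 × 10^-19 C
324 V

From λ = h/√(2mqV), we solve for V:

λ² = h²/(2mqV)
V = h²/(2mqλ²)
V = (6.626 × 10^-34 J·s)² / (2 × 9.11 × 10^-31 kg × 1.602 × 10^-19 C × (6.81 × 10^-11 m)²)
V = 324 V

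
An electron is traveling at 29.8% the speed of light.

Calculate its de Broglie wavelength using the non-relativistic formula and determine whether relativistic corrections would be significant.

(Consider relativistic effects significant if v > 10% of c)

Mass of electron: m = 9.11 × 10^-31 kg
Yes, relativistic corrections are needed.

Using the non-relativistic de Broglie formula λ = h/(mv):

v = 29.8% × c = 8.934 × 10^7 m/s

λ = h/(mv)
λ = (6.626 × 10^-34 J·s) / (9.11 × 10^-31 kg × 8.934 × 10^7 m/s)
λ = 8.14 × 10^-12 m

Since v = 29.8% of c > 10% of c, relativistic corrections ARE significant and the actual wavelength would differ from this non-relativistic estimate.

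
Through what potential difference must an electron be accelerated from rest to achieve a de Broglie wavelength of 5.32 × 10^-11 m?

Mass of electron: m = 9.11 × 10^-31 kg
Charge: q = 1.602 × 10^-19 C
531 V

From λ = h/√(2mqV), we solve for V:

λ² = h²/(2mqV)
V = h²/(2mqλ²)
V = (6.626 × 10^-34 J·s)² / (2 × 9.11 × 10^-31 kg × 1.602 × 10^-19 C × (5.32 × 10^-11 m)²)
V = 531 V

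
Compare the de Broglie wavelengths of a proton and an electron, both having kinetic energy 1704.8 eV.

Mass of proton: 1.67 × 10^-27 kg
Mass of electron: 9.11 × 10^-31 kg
The electron has the longer wavelength.

Using λ = h/√(2mKE):

For proton: λ₁ = h/√(2m₁KE) = 6.94 × 10^-13 m
For electron: λ₂ = h/√(2m₂KE) = 2.97 × 10^-11 m

Since λ ∝ 1/√m at constant kinetic energy, the lighter particle has the longer wavelength.

The electron has the longer de Broglie wavelength.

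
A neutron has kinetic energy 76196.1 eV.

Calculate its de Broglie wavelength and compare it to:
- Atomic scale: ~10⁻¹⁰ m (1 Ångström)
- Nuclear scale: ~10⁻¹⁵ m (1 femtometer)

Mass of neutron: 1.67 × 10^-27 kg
λ = 1.04 × 10^-13 m, which is between nuclear and atomic scales.

Using λ = h/√(2mKE):

KE = 76196.1 eV = 1.221 × 10^-14 J

λ = h/√(2mKE)
λ = (6.626 × 10^-34 J·s) / √(2 × 1.67 × 10^-27 kg × 1.221 × 10^-14 J)
λ = 1.04 × 10^-13 m

Comparison:
- Atomic scale (10⁻¹⁰ m): λ is 0.001× this size
- Nuclear scale (10⁻¹⁵ m): λ is 1e+02× this size

The wavelength is between nuclear and atomic scales.

This wavelength is appropriate for probing atomic structure but too large for nuclear physics experiments.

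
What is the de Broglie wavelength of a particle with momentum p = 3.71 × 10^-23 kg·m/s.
1.79 × 10^-11 m

Using the de Broglie relation λ = h/p:

λ = h/p
λ = (6.626 × 10^-34 J·s) / (3.71 × 10^-23 kg·m/s)
λ = 1.79 × 10^-11 m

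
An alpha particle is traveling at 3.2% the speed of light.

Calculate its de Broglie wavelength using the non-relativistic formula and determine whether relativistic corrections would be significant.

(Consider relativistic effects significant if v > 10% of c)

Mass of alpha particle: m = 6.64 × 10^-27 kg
No, relativistic corrections are not needed.

Using the non-relativistic de Broglie formula λ = h/(mv):

v = 3.2% × c = 9.593 × 10^6 m/s

λ = h/(mv)
λ = (6.626 × 10^-34 J·s) / (6.64 × 10^-27 kg × 9.593 × 10^6 m/s)
λ = 1.04 × 10^-14 m

Since v = 3.2% of c < 10% of c, relativistic corrections are NOT significant and this non-relativistic result is a good approximation.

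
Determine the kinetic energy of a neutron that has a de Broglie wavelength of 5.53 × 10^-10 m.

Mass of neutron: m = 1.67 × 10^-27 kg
4.30 × 10^-22 J (or 2.68 × 10^-3 eV)

From λ = h/√(2mKE), we solve for KE:

λ² = h²/(2mKE)
KE = h²/(2mλ²)
KE = (6.626 × 10^-34 J·s)² / (2 × 1.67 × 10^-27 kg × (5.53 × 10^-10 m)²)
KE = 4.30 × 10^-22 J
KE = 2.68 × 10^-3 eV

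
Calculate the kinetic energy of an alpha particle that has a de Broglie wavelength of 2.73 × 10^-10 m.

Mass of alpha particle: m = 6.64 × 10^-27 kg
4.44 × 10^-22 J (or 2.77 × 10^-3 eV)

From λ = h/√(2mKE), we solve for KE:

λ² = h²/(2mKE)
KE = h²/(2mλ²)
KE = (6.626 × 10^-34 J·s)² / (2 × 6.64 × 10^-27 kg × (2.73 × 10^-10 m)²)
KE = 4.44 × 10^-22 J
KE = 2.77 × 10^-3 eV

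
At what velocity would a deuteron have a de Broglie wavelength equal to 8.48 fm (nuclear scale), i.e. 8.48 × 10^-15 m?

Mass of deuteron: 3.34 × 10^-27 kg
2.34 × 10^7 m/s

From λ = h/(mv), solve for v:

v = h/(mλ)
v = (6.626 × 10^-34 J·s) / (3.34 × 10^-27 kg × 8.48 × 10^-15 m)
v = 2.34 × 10^7 m/s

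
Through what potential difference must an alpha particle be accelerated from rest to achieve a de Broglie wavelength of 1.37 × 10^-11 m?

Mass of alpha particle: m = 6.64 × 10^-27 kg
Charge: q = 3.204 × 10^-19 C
5.50 × 10^-1 V

From λ = h/√(2mqV), we solve for V:

λ² = h²/(2mqV)
V = h²/(2mqλ²)
V = (6.626 × 10^-34 J·s)² / (2 × 6.64 × 10^-27 kg × 3.204 × 10^-19 C × (1.37 × 10^-11 m)²)
V = 5.50 × 10^-1 V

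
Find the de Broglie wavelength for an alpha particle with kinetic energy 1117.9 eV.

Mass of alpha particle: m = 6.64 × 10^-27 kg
4.30 × 10^-13 m

Using λ = h/√(2mKE):

First convert KE to Joules: KE = 1117.9 eV = 1.791 × 10^-16 J

λ = h/√(2mKE)
λ = (6.626 × 10^-34 J·s) / √(2 × 6.64 × 10^-27 kg × 1.791 × 10^-16 J)
λ = 4.30 × 10^-13 m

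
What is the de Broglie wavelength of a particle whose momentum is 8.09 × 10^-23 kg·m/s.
8.19 × 10^-12 m

Using the de Broglie relation λ = h/p:

λ = h/p
λ = (6.626 × 10^-34 J·s) / (8.09 × 10^-23 kg·m/s)
λ = 8.19 × 10^-12 m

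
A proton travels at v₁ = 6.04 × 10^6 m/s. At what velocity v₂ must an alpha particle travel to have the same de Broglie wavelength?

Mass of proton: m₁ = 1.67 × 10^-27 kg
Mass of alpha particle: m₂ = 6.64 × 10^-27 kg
v₂ = 1.52 × 10^6 m/s

For equal de Broglie wavelengths: λ₁ = λ₂

h/(m₁v₁) = h/(m₂v₂)
m₁v₁ = m₂v₂
v₂ = v₁ · (m₁/m₂)

v₂ = 6.04 × 10^6 m/s × (1.67 × 10^-27 kg / 6.64 × 10^-27 kg)
v₂ = 1.52 × 10^6 m/s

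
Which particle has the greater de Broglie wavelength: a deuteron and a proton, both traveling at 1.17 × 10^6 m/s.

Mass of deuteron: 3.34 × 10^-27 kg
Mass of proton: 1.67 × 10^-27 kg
The proton has the longer wavelength.

Using λ = h/(mv), since both particles have the same velocity, the wavelength depends only on mass.

For deuteron: λ₁ = h/(m₁v) = 1.70 × 10^-13 m
For proton: λ₂ = h/(m₂v) = 3.39 × 10^-13 m

Since λ ∝ 1/m at constant velocity, the lighter particle has the longer wavelength.

The proton has the longer de Broglie wavelength.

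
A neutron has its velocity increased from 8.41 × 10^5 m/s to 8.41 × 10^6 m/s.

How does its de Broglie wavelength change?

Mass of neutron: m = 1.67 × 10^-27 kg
The wavelength decreases by a factor of 10.

Using λ = h/(mv):

Initial wavelength: λ₁ = h/(mv₁) = 4.72 × 10^-13 m
Final wavelength: λ₂ = h/(mv₂) = 4.72 × 10^-14 m

Since λ ∝ 1/v, when velocity increases by a factor of 10, the wavelength decreases by a factor of 10.

λ₂/λ₁ = v₁/v₂ = 1/10

The wavelength decreases by a factor of 10.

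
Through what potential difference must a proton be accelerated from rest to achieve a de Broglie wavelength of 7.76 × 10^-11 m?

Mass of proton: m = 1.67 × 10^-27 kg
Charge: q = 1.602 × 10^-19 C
1.36 × 10^-1 V

From λ = h/√(2mqV), we solve for V:

λ² = h²/(2mqV)
V = h²/(2mqλ²)
V = (6.626 × 10^-34 J·s)² / (2 × 1.67 × 10^-27 kg × 1.602 × 10^-19 C × (7.76 × 10^-11 m)²)
V = 1.36 × 10^-1 V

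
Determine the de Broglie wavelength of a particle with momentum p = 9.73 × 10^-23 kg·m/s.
6.81 × 10^-12 m

Using the de Broglie relation λ = h/p:

λ = h/p
λ = (6.626 × 10^-34 J·s) / (9.73 × 10^-23 kg·m/s)
λ = 6.81 × 10^-12 m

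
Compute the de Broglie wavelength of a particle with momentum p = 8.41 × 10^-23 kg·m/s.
7.88 × 10^-12 m

Using the de Broglie relation λ = h/p:

λ = h/p
λ = (6.626 × 10^-34 J·s) / (8.41 × 10^-23 kg·m/s)
λ = 7.88 × 10^-12 m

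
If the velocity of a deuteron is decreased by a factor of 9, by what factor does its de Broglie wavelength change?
The wavelength increases by a factor of 9.

From λ = h/(mv), the wavelength is inversely proportional to velocity:

λ ∝ 1/v

If v → v/9, then λ → 9λ

When velocity is decreased by a factor of 9, the wavelength increases by a factor of 9.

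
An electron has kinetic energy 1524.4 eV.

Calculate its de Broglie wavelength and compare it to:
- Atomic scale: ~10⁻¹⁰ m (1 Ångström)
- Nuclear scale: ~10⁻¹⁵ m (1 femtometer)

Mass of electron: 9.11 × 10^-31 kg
λ = 3.14 × 10^-11 m, which is between nuclear and atomic scales.

Using λ = h/√(2mKE):

KE = 1524.4 eV = 2.442 × 10^-16 J

λ = h/√(2mKE)
λ = (6.626 × 10^-34 J·s) / √(2 × 9.11 × 10^-31 kg × 2.442 × 10^-16 J)
λ = 3.14 × 10^-11 m

Comparison:
- Atomic scale (10⁻¹⁰ m): λ is 0.31× this size
- Nuclear scale (10⁻¹⁵ m): λ is 3.1e+04× this size

The wavelength is between nuclear and atomic scales.

This wavelength is appropriate for probing atomic structure but too large for nuclear physics experiments.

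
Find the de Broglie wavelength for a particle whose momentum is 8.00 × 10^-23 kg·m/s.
8.28 × 10^-12 m

Using the de Broglie relation λ = h/p:

λ = h/p
λ = (6.626 × 10^-34 J·s) / (8.00 × 10^-23 kg·m/s)
λ = 8.28 × 10^-12 m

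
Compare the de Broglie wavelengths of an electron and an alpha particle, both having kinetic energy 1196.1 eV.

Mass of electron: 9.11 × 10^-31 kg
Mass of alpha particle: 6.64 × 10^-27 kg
The electron has the longer wavelength.

Using λ = h/√(2mKE):

For electron: λ₁ = h/√(2m₁KE) = 3.55 × 10^-11 m
For alpha particle: λ₂ = h/√(2m₂KE) = 4.15 × 10^-13 m

Since λ ∝ 1/√m at constant kinetic energy, the lighter particle has the longer wavelength.

The electron has the longer de Broglie wavelength.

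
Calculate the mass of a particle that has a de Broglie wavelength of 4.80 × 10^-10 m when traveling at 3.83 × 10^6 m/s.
3.60 × 10^-31 kg

From the de Broglie relation λ = h/(mv), we solve for m:

m = h/(λv)
m = (6.626 × 10^-34 J·s) / (4.80 × 10^-10 m × 3.83 × 10^6 m/s)
m = 3.60 × 10^-31 kg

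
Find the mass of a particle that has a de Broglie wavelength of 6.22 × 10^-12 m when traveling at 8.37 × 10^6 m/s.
1.27 × 10^-29 kg

From the de Broglie relation λ = h/(mv), we solve for m:

m = h/(λv)
m = (6.626 × 10^-34 J·s) / (6.22 × 10^-12 m × 8.37 × 10^6 m/s)
m = 1.27 × 10^-29 kg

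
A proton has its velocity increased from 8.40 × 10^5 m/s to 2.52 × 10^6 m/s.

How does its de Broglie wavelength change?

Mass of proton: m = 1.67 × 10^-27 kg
The wavelength decreases by a factor of 3.

Using λ = h/(mv):

Initial wavelength: λ₁ = h/(mv₁) = 4.72 × 10^-13 m
Final wavelength: λ₂ = h/(mv₂) = 1.57 × 10^-13 m

Since λ ∝ 1/v, when velocity increases by a factor of 3, the wavelength decreases by a factor of 3.

λ₂/λ₁ = v₁/v₂ = 1/3

The wavelength decreases by a factor of 3.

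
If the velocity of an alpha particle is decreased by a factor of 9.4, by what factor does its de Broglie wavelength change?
The wavelength increases by a factor of 9.4.

From λ = h/(mv), the wavelength is inversely proportional to velocity:

λ ∝ 1/v

If v → v/9.4, then λ → 9.4λ

When velocity is decreased by a factor of 9.4, the wavelength increases by a factor of 9.4.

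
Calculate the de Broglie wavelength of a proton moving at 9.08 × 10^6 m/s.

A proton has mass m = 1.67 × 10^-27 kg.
4.37 × 10^-14 m

Using the de Broglie relation λ = h/(mv):

λ = h/(mv)
λ = (6.626 × 10^-34 J·s) / (1.67 × 10^-27 kg × 9.08 × 10^6 m/s)
λ = 4.37 × 10^-14 m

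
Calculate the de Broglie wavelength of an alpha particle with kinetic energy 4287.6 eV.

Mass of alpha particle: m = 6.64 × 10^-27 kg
2.19 × 10^-13 m

Using λ = h/√(2mKE):

First convert KE to Joules: KE = 4287.6 eV = 6.869 × 10^-16 J

λ = h/√(2mKE)
λ = (6.626 × 10^-34 J·s) / √(2 × 6.64 × 10^-27 kg × 6.869 × 10^-16 J)
λ = 2.19 × 10^-13 m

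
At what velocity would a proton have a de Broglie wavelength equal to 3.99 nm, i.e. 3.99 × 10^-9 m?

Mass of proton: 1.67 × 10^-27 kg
9.94 × 10^1 m/s

From λ = h/(mv), solve for v:

v = h/(mλ)
v = (6.626 × 10^-34 J·s) / (1.67 × 10^-27 kg × 3.99 × 10^-9 m)
v = 9.94 × 10^1 m/s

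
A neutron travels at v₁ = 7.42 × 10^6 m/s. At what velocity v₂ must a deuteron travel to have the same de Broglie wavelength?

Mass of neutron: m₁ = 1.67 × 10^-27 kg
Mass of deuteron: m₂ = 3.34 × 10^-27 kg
v₂ = 3.71 × 10^6 m/s

For equal de Broglie wavelengths: λ₁ = λ₂

h/(m₁v₁) = h/(m₂v₂)
m₁v₁ = m₂v₂
v₂ = v₁ · (m₁/m₂)

v₂ = 7.42 × 10^6 m/s × (1.67 × 10^-27 kg / 3.34 × 10^-27 kg)
v₂ = 3.71 × 10^6 m/s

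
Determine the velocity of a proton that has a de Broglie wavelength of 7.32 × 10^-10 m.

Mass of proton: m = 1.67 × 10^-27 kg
5.42 × 10^2 m/s

From the de Broglie relation λ = h/(mv), we solve for v:

v = h/(mλ)
v = (6.626 × 10^-34 J·s) / (1.67 × 10^-27 kg × 7.32 × 10^-10 m)
v = 5.42 × 10^2 m/s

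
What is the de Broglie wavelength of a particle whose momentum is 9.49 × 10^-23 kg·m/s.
6.98 × 10^-12 m

Using the de Broglie relation λ = h/p:

λ = h/p
λ = (6.626 × 10^-34 J·s) / (9.49 × 10^-23 kg·m/s)
λ = 6.98 × 10^-12 m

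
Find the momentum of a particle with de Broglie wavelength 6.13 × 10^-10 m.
1.08 × 10^-24 kg·m/s

From the de Broglie relation λ = h/p, we solve for p:

p = h/λ
p = (6.626 × 10^-34 J·s) / (6.13 × 10^-10 m)
p = 1.08 × 10^-24 kg·m/s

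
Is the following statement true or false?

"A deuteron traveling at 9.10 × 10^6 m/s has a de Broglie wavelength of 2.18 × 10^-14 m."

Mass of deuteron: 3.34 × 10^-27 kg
True

The claim is correct.

Using λ = h/(mv):
λ = (6.626 × 10^-34 J·s) / (3.34 × 10^-27 kg × 9.10 × 10^6 m/s)
λ = 2.18 × 10^-14 m

This matches the claimed value.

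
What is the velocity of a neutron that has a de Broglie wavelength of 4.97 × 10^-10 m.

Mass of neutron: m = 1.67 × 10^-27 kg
7.98 × 10^2 m/s

From the de Broglie relation λ = h/(mv), we solve for v:

v = h/(mλ)
v = (6.626 × 10^-34 J·s) / (1.67 × 10^-27 kg × 4.97 × 10^-10 m)
v = 7.98 × 10^2 m/s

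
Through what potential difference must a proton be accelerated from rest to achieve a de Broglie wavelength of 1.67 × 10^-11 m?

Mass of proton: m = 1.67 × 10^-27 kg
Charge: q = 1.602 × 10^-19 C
2.94 V

From λ = h/√(2mqV), we solve for V:

λ² = h²/(2mqV)
V = h²/(2mqλ²)
V = (6.626 × 10^-34 J·s)² / (2 × 1.67 × 10^-27 kg × 1.602 × 10^-19 C × (1.67 × 10^-11 m)²)
V = 2.94 V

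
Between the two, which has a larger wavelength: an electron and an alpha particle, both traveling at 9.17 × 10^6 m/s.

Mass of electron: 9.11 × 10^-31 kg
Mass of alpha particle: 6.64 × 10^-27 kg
The electron has the longer wavelength.

Using λ = h/(mv), since both particles have the same velocity, the wavelength depends only on mass.

For electron: λ₁ = h/(m₁v) = 7.93 × 10^-11 m
For alpha particle: λ₂ = h/(m₂v) = 1.09 × 10^-14 m

Since λ ∝ 1/m at constant velocity, the lighter particle has the longer wavelength.

The electron has the longer de Broglie wavelength.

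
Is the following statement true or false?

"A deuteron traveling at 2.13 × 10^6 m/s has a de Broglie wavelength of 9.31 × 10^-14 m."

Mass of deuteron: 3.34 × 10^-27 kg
True

The claim is correct.

Using λ = h/(mv):
λ = (6.626 × 10^-34 J·s) / (3.34 × 10^-27 kg × 2.13 × 10^6 m/s)
λ = 9.31 × 10^-14 m

This matches the claimed value.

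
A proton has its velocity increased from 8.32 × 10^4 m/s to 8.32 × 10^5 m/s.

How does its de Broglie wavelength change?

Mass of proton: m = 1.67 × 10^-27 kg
The wavelength decreases by a factor of 10.

Using λ = h/(mv):

Initial wavelength: λ₁ = h/(mv₁) = 4.77 × 10^-12 m
Final wavelength: λ₂ = h/(mv₂) = 4.77 × 10^-13 m

Since λ ∝ 1/v, when velocity increases by a factor of 10, the wavelength decreases by a factor of 10.

λ₂/λ₁ = v₁/v₂ = 1/10

The wavelength decreases by a factor of 10.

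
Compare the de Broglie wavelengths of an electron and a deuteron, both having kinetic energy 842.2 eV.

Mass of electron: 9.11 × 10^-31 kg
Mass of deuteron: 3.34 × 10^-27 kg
The electron has the longer wavelength.

Using λ = h/√(2mKE):

For electron: λ₁ = h/√(2m₁KE) = 4.23 × 10^-11 m
For deuteron: λ₂ = h/√(2m₂KE) = 6.98 × 10^-13 m

Since λ ∝ 1/√m at constant kinetic energy, the lighter particle has the longer wavelength.

The electron has the longer de Broglie wavelength.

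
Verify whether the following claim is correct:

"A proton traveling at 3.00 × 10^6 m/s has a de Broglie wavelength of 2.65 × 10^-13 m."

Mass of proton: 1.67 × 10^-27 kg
False

The claim is incorrect.

Using λ = h/(mv):
λ = (6.626 × 10^-34 J·s) / (1.67 × 10^-27 kg × 3.00 × 10^6 m/s)
λ = 1.32 × 10^-13 m

The actual wavelength differs from the claimed 2.65 × 10^-13 m.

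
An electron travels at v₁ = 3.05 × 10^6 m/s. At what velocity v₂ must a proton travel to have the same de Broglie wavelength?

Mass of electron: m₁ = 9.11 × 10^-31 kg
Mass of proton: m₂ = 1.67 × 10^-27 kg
v₂ = 1.66 × 10^3 m/s

For equal de Broglie wavelengths: λ₁ = λ₂

h/(m₁v₁) = h/(m₂v₂)
m₁v₁ = m₂v₂
v₂ = v₁ · (m₁/m₂)

v₂ = 3.05 × 10^6 m/s × (9.11 × 10^-31 kg / 1.67 × 10^-27 kg)
v₂ = 1.66 × 10^3 m/s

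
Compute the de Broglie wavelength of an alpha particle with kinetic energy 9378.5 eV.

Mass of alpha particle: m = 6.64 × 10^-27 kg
1.48 × 10^-13 m

Using λ = h/√(2mKE):

First convert KE to Joules: KE = 9378.5 eV = 1.503 × 10^-15 J

λ = h/√(2mKE)
λ = (6.626 × 10^-34 J·s) / √(2 × 6.64 × 10^-27 kg × 1.503 × 10^-15 J)
λ = 1.48 × 10^-13 m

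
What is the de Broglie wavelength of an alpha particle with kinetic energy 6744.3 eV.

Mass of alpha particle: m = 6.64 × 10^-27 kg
1.75 × 10^-13 m

Using λ = h/√(2mKE):

First convert KE to Joules: KE = 6744.3 eV = 1.081 × 10^-15 J

λ = h/√(2mKE)
λ = (6.626 × 10^-34 J·s) / √(2 × 6.64 × 10^-27 kg × 1.081 × 10^-15 J)
λ = 1.75 × 10^-13 m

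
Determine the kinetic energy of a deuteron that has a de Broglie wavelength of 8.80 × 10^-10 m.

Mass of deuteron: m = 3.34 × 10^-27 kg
8.49 × 10^-23 J (or 5.30 × 10^-4 eV)

From λ = h/√(2mKE), we solve for KE:

λ² = h²/(2mKE)
KE = h²/(2mλ²)
KE = (6.626 × 10^-34 J·s)² / (2 × 3.34 × 10^-27 kg × (8.80 × 10^-10 m)²)
KE = 8.49 × 10^-23 J
KE = 5.30 × 10^-4 eV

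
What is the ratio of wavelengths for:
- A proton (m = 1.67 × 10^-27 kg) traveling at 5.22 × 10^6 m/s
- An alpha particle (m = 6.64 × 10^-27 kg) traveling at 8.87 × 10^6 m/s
λ₁/λ₂ = 6.76

Using λ = h/(mv):

λ₁ = h/(m₁v₁) = 7.60 × 10^-14 m
λ₂ = h/(m₂v₂) = 1.13 × 10^-14 m

Ratio λ₁/λ₂ = (m₂v₂)/(m₁v₁)
         = (6.64 × 10^-27 kg × 8.87 × 10^6 m/s) / (1.67 × 10^-27 kg × 5.22 × 10^6 m/s)
         = 6.76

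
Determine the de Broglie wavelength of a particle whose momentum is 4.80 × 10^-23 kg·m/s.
1.38 × 10^-11 m

Using the de Broglie relation λ = h/p:

λ = h/p
λ = (6.626 × 10^-34 J·s) / (4.80 × 10^-23 kg·m/s)
λ = 1.38 × 10^-11 m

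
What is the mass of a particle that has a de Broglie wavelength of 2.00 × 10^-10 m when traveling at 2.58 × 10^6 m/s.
1.28 × 10^-30 kg

From the de Broglie relation λ = h/(mv), we solve for m:

m = h/(λv)
m = (6.626 × 10^-34 J·s) / (2.00 × 10^-10 m × 2.58 × 10^6 m/s)
m = 1.28 × 10^-30 kg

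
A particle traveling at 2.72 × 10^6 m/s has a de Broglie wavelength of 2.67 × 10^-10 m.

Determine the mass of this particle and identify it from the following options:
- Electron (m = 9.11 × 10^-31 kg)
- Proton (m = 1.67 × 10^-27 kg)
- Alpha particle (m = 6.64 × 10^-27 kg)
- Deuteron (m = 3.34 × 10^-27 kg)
The particle is an electron.

From λ = h/(mv), solve for mass:

m = h/(λv)
m = (6.626 × 10^-34 J·s) / (2.67 × 10^-10 m × 2.72 × 10^6 m/s)
m = 9.12 × 10^-31 kg

Comparing with the listed masses, this is closest to an electron.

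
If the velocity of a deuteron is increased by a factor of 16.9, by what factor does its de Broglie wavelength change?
The wavelength decreases by a factor of 16.9.

From λ = h/(mv), the wavelength is inversely proportional to velocity:

λ ∝ 1/v

If v → 16.9v, then λ → λ/16.9

When velocity is increased by a factor of 16.9, the wavelength decreases by a factor of 16.9.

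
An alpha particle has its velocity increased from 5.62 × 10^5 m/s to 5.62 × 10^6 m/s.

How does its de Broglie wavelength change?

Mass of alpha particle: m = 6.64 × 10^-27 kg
The wavelength decreases by a factor of 10.

Using λ = h/(mv):

Initial wavelength: λ₁ = h/(mv₁) = 1.78 × 10^-13 m
Final wavelength: λ₂ = h/(mv₂) = 1.78 × 10^-14 m

Since λ ∝ 1/v, when velocity increases by a factor of 10, the wavelength decreases by a factor of 10.

λ₂/λ₁ = v₁/v₂ = 1/10

The wavelength decreases by a factor of 10.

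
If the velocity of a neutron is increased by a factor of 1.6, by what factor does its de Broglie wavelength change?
The wavelength decreases by a factor of 1.6.

From λ = h/(mv), the wavelength is inversely proportional to velocity:

λ ∝ 1/v

If v → 1.6v, then λ → λ/1.6

When velocity is increased by a factor of 1.6, the wavelength decreases by a factor of 1.6.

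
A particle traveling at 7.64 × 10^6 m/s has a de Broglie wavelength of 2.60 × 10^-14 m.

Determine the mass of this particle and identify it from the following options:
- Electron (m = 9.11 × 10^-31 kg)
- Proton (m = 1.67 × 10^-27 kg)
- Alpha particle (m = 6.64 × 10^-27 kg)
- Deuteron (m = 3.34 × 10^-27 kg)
The particle is a deuteron.

From λ = h/(mv), solve for mass:

m = h/(λv)
m = (6.626 × 10^-34 J·s) / (2.60 × 10^-14 m × 7.64 × 10^6 m/s)
m = 3.34 × 10^-27 kg

Comparing with the listed masses, this is closest to a deuteron.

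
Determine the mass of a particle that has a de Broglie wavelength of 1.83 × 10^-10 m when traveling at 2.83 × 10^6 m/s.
1.28 × 10^-30 kg

From the de Broglie relation λ = h/(mv), we solve for m:

m = h/(λv)
m = (6.626 × 10^-34 J·s) / (1.83 × 10^-10 m × 2.83 × 10^6 m/s)
m = 1.28 × 10^-30 kg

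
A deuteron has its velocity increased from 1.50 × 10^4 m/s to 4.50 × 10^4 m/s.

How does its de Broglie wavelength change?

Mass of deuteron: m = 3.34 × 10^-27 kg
The wavelength decreases by a factor of 3.

Using λ = h/(mv):

Initial wavelength: λ₁ = h/(mv₁) = 1.32 × 10^-11 m
Final wavelength: λ₂ = h/(mv₂) = 4.41 × 10^-12 m

Since λ ∝ 1/v, when velocity increases by a factor of 3, the wavelength decreases by a factor of 3.

λ₂/λ₁ = v₁/v₂ = 1/3

The wavelength decreases by a factor of 3.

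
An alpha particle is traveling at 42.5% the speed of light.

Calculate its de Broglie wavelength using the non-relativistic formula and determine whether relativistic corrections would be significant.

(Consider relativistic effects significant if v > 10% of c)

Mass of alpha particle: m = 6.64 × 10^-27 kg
Yes, relativistic corrections are needed.

Using the non-relativistic de Broglie formula λ = h/(mv):

v = 42.5% × c = 1.274 × 10^8 m/s

λ = h/(mv)
λ = (6.626 × 10^-34 J·s) / (6.64 × 10^-27 kg × 1.274 × 10^8 m/s)
λ = 7.83 × 10^-16 m

Since v = 42.5% of c > 10% of c, relativistic corrections ARE significant and the actual wavelength would differ from this non-relativistic estimate.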